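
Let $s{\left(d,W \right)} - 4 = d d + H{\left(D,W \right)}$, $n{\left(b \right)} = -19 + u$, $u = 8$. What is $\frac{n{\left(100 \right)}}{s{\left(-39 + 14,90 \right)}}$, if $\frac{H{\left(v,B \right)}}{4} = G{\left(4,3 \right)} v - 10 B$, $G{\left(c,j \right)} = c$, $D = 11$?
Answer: $\frac{11}{2795} \approx 0.0039356$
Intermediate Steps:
$n{\left(b \right)} = -11$ ($n{\left(b \right)} = -19 + 8 = -11$)
$H{\left(v,B \right)} = - 40 B + 16 v$ ($H{\left(v,B \right)} = 4 \left(4 v - 10 B\right) = 4 \left(- 10 B + 4 v\right) = - 40 B + 16 v$)
$s{\left(d,W \right)} = 180 + d^{2} - 40 W$ ($s{\left(d,W \right)} = 4 - \left(-176 + 40 W - d d\right) = 4 - \left(-176 - d^{2} + 40 W\right) = 4 + \left(176 + d^{2} - 40 W\right) = 180 + d^{2} - 40 W$)
$\frac{n{\left(100 \right)}}{s{\left(-39 + 14,90 \right)}} = - \frac{11}{180 + \left(-39 + 14\right)^{2} - 3600} = - \frac{11}{180 + \left(-25\right)^{2} - 3600} = - \frac{11}{180 + 625 - 3600} = - \frac{11}{-2795} = \left(-11\right) \left(- \frac{1}{2795}\right) = \frac{11}{2795}$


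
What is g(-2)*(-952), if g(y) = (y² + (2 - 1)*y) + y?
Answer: 0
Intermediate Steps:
g(y) = y² + 2*y (g(y) = (y² + 1*y) + y = (y² + y) + y = (y + y²) + y = y² + 2*y)
g(-2)*(-952) = -2*(2 - 2)*(-952) = -2*0*(-952) = 0*(-952) = 0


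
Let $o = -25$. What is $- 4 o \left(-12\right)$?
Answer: $-1200$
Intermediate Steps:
$- 4 o \left(-12\right) = \left(-4\right) \left(-25\right) \left(-12\right) = 100 \left(-12\right) = -1200$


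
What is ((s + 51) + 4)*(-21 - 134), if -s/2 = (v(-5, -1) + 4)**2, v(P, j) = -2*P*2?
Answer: 170035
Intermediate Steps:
v(P, j) = -4*P
s = -1152 (s = -2*(-4*(-5) + 4)**2 = -2*(20 + 4)**2 = -2*24**2 = -2*576 = -1152)
((s + 51) + 4)*(-21 - 134) = ((-1152 + 51) + 4)*(-21 - 134) = (-1101 + 4)*(-155) = -1097*(-155) = 170035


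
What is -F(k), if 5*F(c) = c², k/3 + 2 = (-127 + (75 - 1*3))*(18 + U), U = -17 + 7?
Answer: -1758276/5 ≈ -3.5166e+5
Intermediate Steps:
U = -10
k = -1326 (k = -6 + 3*((-127 + (75 - 1*3))*(18 - 10)) = -6 + 3*((-127 + (75 - 3))*8) = -6 + 3*((-127 + 72)*8) = -6 + 3*(-55*8) = -6 + 3*(-440) = -6 - 1320 = -1326)
F(c) = c²/5
-F(k) = -(-1326)²/5 = -1758276/5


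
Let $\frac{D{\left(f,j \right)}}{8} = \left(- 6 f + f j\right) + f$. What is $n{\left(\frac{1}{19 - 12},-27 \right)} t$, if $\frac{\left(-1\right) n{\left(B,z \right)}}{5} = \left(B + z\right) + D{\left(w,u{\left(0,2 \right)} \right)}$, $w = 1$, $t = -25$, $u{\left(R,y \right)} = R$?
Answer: $- \frac{58500}{7} \approx -8357.1$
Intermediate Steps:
$D{\left(f,j \right)} = - 40 f + 8 f j$ ($D{\left(f,j \right)} = 8 \left(\left(- 6 f + f j\right) + f\right) = 8 \left(- 5 f + f j\right) = - 40 f + 8 f j$)
$n{\left(B,z \right)} = 200 - 5 B - 5 z$ ($n{\left(B,z \right)} = - 5 \left(\left(B + z\right) + 8 \cdot 1 \left(-5 + 0\right)\right) = - 5 \left(\left(B + z\right) + 8 \cdot 1 \left(-5\right)\right) = - 5 \left(\left(B + z\right) - 40\right) = - 5 \left(-40 + B + z\right) = 200 - 5 B - 5 z$)
$n{\left(\frac{1}{19 - 12},-27 \right)} t = \left(200 - \frac{5}{19 - 12} - -135\right) \left(-25\right) = \left(200 - \frac{5}{7} + 135\right) \left(-25\right) = \frac{2340}{7} \left(-25\right) = - \frac{58500}{7}$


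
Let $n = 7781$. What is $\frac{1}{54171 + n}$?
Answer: $\frac{1}{61952} \approx 1.6142 \cdot 10^{-5}$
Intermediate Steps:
$\frac{1}{54171 + n} = \frac{1}{54171 + 7781} = \frac{1}{61952}$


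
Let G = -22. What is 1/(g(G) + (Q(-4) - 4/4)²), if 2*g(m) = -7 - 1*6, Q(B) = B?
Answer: 2/37 ≈ 0.054054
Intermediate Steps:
g(m) = -13/2 (g(m) = (-7 - 1*6)/2 = (-7 - 6)/2 = (½)*(-13) = -13/2)
1/(g(G) + (Q(-4) - 4/4)²) = 1/(-13/2 + (-4 - 4/4)²) = 1/(-13/2 + (-4 - 4*¼)²) = 1/(-13/2 + (-4 - 1)²) = 1/(-13/2 + (-5)²) = 1/(-13/2 + 25) = 1/(37/2) = 2/37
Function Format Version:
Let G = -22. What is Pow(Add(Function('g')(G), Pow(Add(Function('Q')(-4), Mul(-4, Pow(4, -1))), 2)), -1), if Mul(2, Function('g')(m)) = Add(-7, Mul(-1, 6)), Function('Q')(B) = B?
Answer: Rational(2, 37) ≈ 0.054054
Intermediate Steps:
Function('g')(m) = Rational(-13, 2) (Function('g')(m) = Mul(Rational(1, 2), Add(-7, Mul(-1, 6))) = Mul(Rational(1, 2), Add(-7, -6)) = Mul(Rational(1, 2), -13) = Rational(-13, 2))
Pow(Add(Function('g')(G), Pow(Add(Function('Q')(-4), Mul(-4, Pow(4, -1))), 2)), -1) = Pow(Add(Rational(-13, 2), Pow(Add(-4, Mul(-4, Pow(4, -1))), 2)), -1) = Pow(Add(Rational(-13, 2), Pow(Add(-4, Mul(-4, Rational(1, 4))), 2)), -1) = Pow(Add(Rational(-13, 2), Pow(Add(-4, -1), 2)), -1) = Pow(Add(Rational(-13, 2), Pow(-5, 2)), -1) = Pow(Add(Rational(-13, 2), 25), -1) = Pow(Rational(37, 2), -1) = Rational(2, 37)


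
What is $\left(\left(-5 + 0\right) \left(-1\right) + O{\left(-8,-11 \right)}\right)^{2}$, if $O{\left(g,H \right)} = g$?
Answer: $9$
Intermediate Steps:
$\left(\left(-5 + 0\right) \left(-1\right) + O{\left(-8,-11 \right)}\right)^{2} = \left(\left(-5 + 0\right) \left(-1\right) - 8\right)^{2} = \left(\left(-5\right) \left(-1\right) - 8\right)^{2} = \left(5 - 8\right)^{2} = \left(-3\right)^{2} = 9$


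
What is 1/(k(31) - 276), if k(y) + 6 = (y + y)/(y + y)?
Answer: -1/281 ≈ -0.0035587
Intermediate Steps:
k(y) = -5 (k(y) = -6 + (y + y)/(y + y) = -6 + (2*y)/((2*y)) = -6 + (2*y)*(1/(2*y)) = -6 + 1 = -5)
1/(k(31) - 276) = 1/(-5 - 276) = 1/(-281) = -1/281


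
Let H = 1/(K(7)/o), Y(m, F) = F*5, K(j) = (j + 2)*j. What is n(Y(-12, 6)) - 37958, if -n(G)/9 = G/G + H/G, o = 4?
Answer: -3986537/105 ≈ -37967.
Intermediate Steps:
K(j) = j*(2 + j) (K(j) = (2 + j)*j = j*(2 + j))
Y(m, F) = 5*F
H = 4/63 (H = 1/((7*(2 + 7))/4) = 1/((7*9)*(1/4)) = 1/(63*(1/4)) = 1/(63/4) = 4/63 ≈ 0.063492)
n(G) = -9 - 4/(7*G) (n(G) = -9*(G/G + 4/(63*G)) = -9*(1 + 4/(63*G)) = -9 - 4/(7*G))
n(Y(-12, 6)) - 37958 = (-9 - 4/(7*(5*6))) - 37958 = (-9 - 4/7/30) - 37958 = (-9 - 4/7*1/30) - 37958 = (-9 - 2/105) - 37958 = -947/105 - 37958 = -3986537/105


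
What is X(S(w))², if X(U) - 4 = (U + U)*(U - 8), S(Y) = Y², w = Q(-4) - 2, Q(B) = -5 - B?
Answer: 484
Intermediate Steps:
w = -3 (w = (-5 - 1*(-4)) - 2 = (-5 + 4) - 2 = -1 - 2 = -3)
X(U) = 4 + 2*U*(-8 + U) (X(U) = 4 + (U + U)*(U - 8) = 4 + (2*U)*(-8 + U) = 4 + 2*U*(-8 + U))
X(S(w))² = (4 - 16*(-3)² + 2*((-3)²)²)² = (4 - 16*9 + 2*9²)² = (4 - 144 + 2*81)² = (4 - 144 + 162)² = 22² = 484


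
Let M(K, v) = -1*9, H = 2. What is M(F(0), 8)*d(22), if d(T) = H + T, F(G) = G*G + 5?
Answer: -216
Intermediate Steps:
F(G) = 5 + G**2 (F(G) = G**2 + 5 = 5 + G**2)
M(K, v) = -9
d(T) = 2 + T
M(F(0), 8)*d(22) = -9*(2 + 22) = -9*24 = -216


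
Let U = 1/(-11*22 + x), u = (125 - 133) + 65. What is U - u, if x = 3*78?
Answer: -457/8 ≈ -57.125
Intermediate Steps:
u = 57 (u = -8 + 65 = 57)
x = 234
U = -1/8 (U = 1/(-11*22 + 234) = 1/(-242 + 234) = 1/(-8) = -1/8 ≈ -0.12500)
U - u = -1/8 - 1*57 = -1/8 - 57 = -457/8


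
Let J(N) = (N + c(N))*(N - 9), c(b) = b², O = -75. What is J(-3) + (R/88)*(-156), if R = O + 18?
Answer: 639/22 ≈ 29.045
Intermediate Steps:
R = -57 (R = -75 + 18 = -57)
J(N) = (-9 + N)*(N + N²) (J(N) = (N + N²)*(N - 9) = (N + N²)*(-9 + N) = (-9 + N)*(N + N²))
J(-3) + (R/88)*(-156) = -3*(-9 + (-3)² - 8*(-3)) - 57/88*(-156) = -3*(-9 + 9 + 24) - 57*1/88*(-156) = -3*24 - 57/88*(-156) = -72 + 2223/22 = 639/22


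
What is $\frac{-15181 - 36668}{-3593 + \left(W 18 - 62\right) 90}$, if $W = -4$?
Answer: $\frac{51849}{15653} \approx 3.3124$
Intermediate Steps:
$\frac{-15181 - 36668}{-3593 + \left(W 18 - 62\right) 90} = \frac{-15181 - 36668}{-3593 + \left(\left(-4\right) 18 - 62\right) 90} = - \frac{51849}{-3593 + \left(-72 - 62\right) 90} = - \frac{51849}{-3593 - 12060} = - \frac{51849}{-15653} = \left(-51849\right) \left(- \frac{1}{15653}\right) = \frac{51849}{15653}$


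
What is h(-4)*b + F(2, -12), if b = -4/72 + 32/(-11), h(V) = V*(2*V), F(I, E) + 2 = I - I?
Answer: -9590/99 ≈ -96.869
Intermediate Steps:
F(I, E) = -2 (F(I, E) = -2 + (I - I) = -2 + 0 = -2)
h(V) = 2*V²
b = -587/198 (b = -4*1/72 + 32*(-1/11) = -1/18 - 32/11 = -587/198 ≈ -2.9646)
h(-4)*b + F(2, -12) = (2*(-4)²)*(-587/198) - 2 = (2*16)*(-587/198) - 2 = 32*(-587/198) - 2 = -9392/99 - 2 = -9590/99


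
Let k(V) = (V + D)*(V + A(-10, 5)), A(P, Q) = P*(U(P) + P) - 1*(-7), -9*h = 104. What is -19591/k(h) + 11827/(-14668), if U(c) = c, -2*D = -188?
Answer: -19356282017/9572175452 ≈ -2.0221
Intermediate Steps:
h = -104/9 (h = -1/9*104 = -104/9 ≈ -11.556)
D = 94 (D = -1/2*(-188) = 94)
A(P, Q) = 7 + 2*P**2 (A(P, Q) = P*(P + P) - 1*(-7) = P*(2*P) + 7 = 2*P**2 + 7 = 7 + 2*P**2)
k(V) = (94 + V)*(207 + V) (k(V) = (V + 94)*(V + (7 + 2*(-10)**2)) = (94 + V)*(V + (7 + 2*100)) = (94 + V)*(V + (7 + 200)) = (94 + V)*(V + 207) = (94 + V)*(207 + V))
-19591/k(h) + 11827/(-14668) = -19591/(19458 + (-104/9)**2 + 301*(-104/9)) + 11827/(-14668) = -19591/(19458 + 10816/81 - 31304/9) + 11827*(-1/14668) = -19591/1305178/81 - 11827/14668 = -19591*81/1305178 - 11827/14668 = -1586871/1305178 - 11827/14668 = -19356282017/9572175452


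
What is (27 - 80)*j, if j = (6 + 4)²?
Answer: -5300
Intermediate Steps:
j = 100 (j = 10² = 100)
(27 - 80)*j = (27 - 80)*100 = -53*100 = -5300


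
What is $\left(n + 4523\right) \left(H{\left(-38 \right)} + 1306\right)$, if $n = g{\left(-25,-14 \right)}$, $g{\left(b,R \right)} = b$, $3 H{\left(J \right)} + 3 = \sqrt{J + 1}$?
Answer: $5869890 + \frac{4498 i \sqrt{37}}{3} \approx 5.8699 \cdot 10^{6} + 9120.1 i$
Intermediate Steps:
$H{\left(J \right)} = -1 + \frac{\sqrt{1 + J}}{3}$ ($H{\left(J \right)} = -1 + \frac{\sqrt{J + 1}}{3} = -1 + \frac{\sqrt{1 + J}}{3}$)
$n = -25$
$\left(n + 4523\right) \left(H{\left(-38 \right)} + 1306\right) = \left(-25 + 4523\right) \left(\left(-1 + \frac{\sqrt{1 - 38}}{3}\right) + 1306\right) = 4498 \left(\left(-1 + \frac{\sqrt{-37}}{3}\right) + 1306\right) = 4498 \left(\left(-1 + \frac{i \sqrt{37}}{3}\right) + 1306\right) = 4498 \left(1305 + \frac{i \sqrt{37}}{3}\right) = 5869890 + \frac{4498 i \sqrt{37}}{3}$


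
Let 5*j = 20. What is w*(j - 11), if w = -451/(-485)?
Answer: -3157/485 ≈ -6.5093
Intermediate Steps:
j = 4 (j = (⅕)*20 = 4)
w = 451/485 (w = -451*(-1/485) = 451/485 ≈ 0.92990)
w*(j - 11) = 451*(4 - 11)/485 = (451/485)*(-7) = -3157/485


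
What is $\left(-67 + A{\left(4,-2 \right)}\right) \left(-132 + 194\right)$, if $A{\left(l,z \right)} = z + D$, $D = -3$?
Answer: $-4464$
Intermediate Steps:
$A{\left(l,z \right)} = -3 + z$ ($A{\left(l,z \right)} = z - 3 = -3 + z$)
$\left(-67 + A{\left(4,-2 \right)}\right) \left(-132 + 194\right) = \left(-67 - 5\right) \left(-132 + 194\right) = \left(-67 - 5\right) 62 = \left(-72\right) 62 = -4464$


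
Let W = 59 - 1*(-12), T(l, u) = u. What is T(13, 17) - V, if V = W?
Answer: -54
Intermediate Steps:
W = 71 (W = 59 + 12 = 71)
V = 71
T(13, 17) - V = 17 - 1*71 = 17 - 71 = -54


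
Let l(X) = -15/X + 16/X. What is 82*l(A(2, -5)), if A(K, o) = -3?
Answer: -82/3 ≈ -27.333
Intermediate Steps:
l(X) = 1/X
82*l(A(2, -5)) = 82/(-3) = 82*(-1/3) = -82/3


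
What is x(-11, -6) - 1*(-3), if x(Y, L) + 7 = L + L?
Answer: -16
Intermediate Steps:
x(Y, L) = -7 + 2*L (x(Y, L) = -7 + (L + L) = -7 + 2*L)
x(-11, -6) - 1*(-3) = (-7 + 2*(-6)) - 1*(-3) = (-7 - 12) + 3 = -19 + 3 = -16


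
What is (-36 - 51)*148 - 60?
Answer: -12936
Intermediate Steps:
(-36 - 51)*148 - 60 = -87*148 - 60 = -12876 - 60 = -12936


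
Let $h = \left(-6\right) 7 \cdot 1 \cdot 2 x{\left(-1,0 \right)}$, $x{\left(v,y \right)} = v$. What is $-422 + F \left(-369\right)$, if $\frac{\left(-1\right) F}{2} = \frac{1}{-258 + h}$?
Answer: $- \frac{12361}{29} \approx -426.24$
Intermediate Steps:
$h = 84$ ($h = \left(-6\right) 7 \cdot 1 \cdot 2 \left(-1\right) = - 42 \cdot 2 \left(-1\right) = \left(-42\right) \left(-2\right) = 84$)
$F = \frac{1}{87}$ ($F = - \frac{2}{-258 + 84} = - \frac{2}{-174} = \left(-2\right) \left(- \frac{1}{174}\right) = \frac{1}{87} \approx 0.011494$)
$-422 + F \left(-369\right) = -422 + \frac{1}{87} \left(-369\right) = -422 - \frac{123}{29} = - \frac{12361}{29}$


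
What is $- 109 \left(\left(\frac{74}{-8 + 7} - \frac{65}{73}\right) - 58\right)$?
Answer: $\frac{1057409}{73} \approx 14485.0$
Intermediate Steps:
$- 109 \left(\left(\frac{74}{-8 + 7} - \frac{65}{73}\right) - 58\right) = - 109 \left(\left(\frac{74}{-1} - \frac{65}{73}\right) - 58\right) = - 109 \left(\left(74 \left(-1\right) - \frac{65}{73}\right) - 58\right) = - 109 \left(\left(-74 - \frac{65}{73}\right) - 58\right) = - 109 \left(- \frac{5467}{73} - 58\right) = \left(-109\right) \left(- \frac{9701}{73}\right) = \frac{1057409}{73}$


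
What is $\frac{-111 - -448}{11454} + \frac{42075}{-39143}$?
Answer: $- \frac{468735859}{448343922} \approx -1.0455$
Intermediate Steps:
$\frac{-111 - -448}{11454} + \frac{42075}{-39143} = \left(-111 + 448\right) \frac{1}{11454} + 42075 \left(- \frac{1}{39143}\right) = 337 \cdot \frac{1}{11454} - \frac{42075}{39143} = \frac{337}{11454} - \frac{42075}{39143} = - \frac{468735859}{448343922}$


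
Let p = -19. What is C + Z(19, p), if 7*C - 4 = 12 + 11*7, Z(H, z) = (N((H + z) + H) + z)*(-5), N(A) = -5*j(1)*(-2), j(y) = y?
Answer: 408/7 ≈ 58.286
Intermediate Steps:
N(A) = 10 (N(A) = -5*1*(-2) = -5*(-2) = 10)
Z(H, z) = -50 - 5*z (Z(H, z) = (10 + z)*(-5) = -50 - 5*z)
C = 93/7 (C = 4/7 + (12 + 11*7)/7 = 4/7 + (12 + 77)/7 = 4/7 + (⅐)*89 = 4/7 + 89/7 = 93/7 ≈ 13.286)
C + Z(19, p) = 93/7 + (-50 - 5*(-19)) = 93/7 + (-50 + 95) = 93/7 + 45 = 408/7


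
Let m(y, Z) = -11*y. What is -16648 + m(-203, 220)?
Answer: -14415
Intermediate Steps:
-16648 + m(-203, 220) = -16648 - 11*(-203) = -16648 + 2233 = -14415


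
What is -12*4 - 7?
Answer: -55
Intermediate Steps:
-12*4 - 7 = -2*24 - 7 = -48 - 7 = -55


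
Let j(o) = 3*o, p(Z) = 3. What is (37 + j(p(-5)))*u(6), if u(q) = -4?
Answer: -184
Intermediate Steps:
(37 + j(p(-5)))*u(6) = (37 + 3*3)*(-4) = (37 + 9)*(-4) = 46*(-4) = -184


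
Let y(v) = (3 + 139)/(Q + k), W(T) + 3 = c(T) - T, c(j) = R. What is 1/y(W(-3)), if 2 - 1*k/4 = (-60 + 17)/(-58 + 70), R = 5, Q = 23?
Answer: 68/213 ≈ 0.31925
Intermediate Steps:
c(j) = 5
k = 67/3 (k = 8 - 4*(-60 + 17)/(-58 + 70) = 8 - (-172)/12 = 8 - 4*(-43/12) = 8 + 43/3 = 67/3 ≈ 22.333)
W(T) = 2 - T (W(T) = -3 + (5 - T) = 2 - T)
y(v) = 213/68 (y(v) = (3 + 139)/(23 + 67/3) = 142/(136/3) = 142*(3/136) = 213/68)
1/y(W(-3)) = 1/(213/68) = 68/213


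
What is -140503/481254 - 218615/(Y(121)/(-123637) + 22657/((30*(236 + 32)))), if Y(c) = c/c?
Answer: -104582844816283451707/1348105774398126 ≈ -77578.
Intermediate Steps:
Y(c) = 1
-140503/481254 - 218615/(Y(121)/(-123637) + 22657/((30*(236 + 32)))) = -140503/481254 - 218615/(1/(-123637) + 22657/((30*(236 + 32)))) = -140503*1/481254 - 218615/(1*(-1/123637) + 22657/((30*268))) = -140503/481254 - 218615/(-1/123637 + 22657/8040) = -140503/481254 - 218615/2801235469/994041480 = -140503/481254 - 218615*994041480/2801235469 = -140503/481254 - 217312378150200/2801235469 = -104582844816283451707/1348105774398126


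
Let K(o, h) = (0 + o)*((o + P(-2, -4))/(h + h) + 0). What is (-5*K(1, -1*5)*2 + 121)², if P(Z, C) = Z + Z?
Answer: 13924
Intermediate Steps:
P(Z, C) = 2*Z
K(o, h) = o*(-4 + o)/(2*h) (K(o, h) = (0 + o)*((o + 2*(-2))/(h + h) + 0) = o*((o - 4)/((2*h)) + 0) = o*((-4 + o)*(1/(2*h)) + 0) = o*((-4 + o)/(2*h) + 0) = o*((-4 + o)/(2*h)) = o*(-4 + o)/(2*h))
(-5*K(1, -1*5)*2 + 121)² = (-5*(-4 + 1)/(2*((-1*5)))*2 + 121)² = (-5*(-3)/(2*(-5))*2 + 121)² = (-5*(-1)*(-3)/(2*5)*2 + 121)² = (-5*3/10*2 + 121)² = (-3/2*2 + 121)² = (-3 + 121)² = 118² = 13924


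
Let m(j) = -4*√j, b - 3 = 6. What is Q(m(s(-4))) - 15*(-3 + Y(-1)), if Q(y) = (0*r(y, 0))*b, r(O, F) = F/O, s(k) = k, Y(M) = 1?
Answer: 30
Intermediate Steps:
b = 9 (b = 3 + 6 = 9)
Q(y) = 0 (Q(y) = (0*(0/y))*9 = (0*0)*9 = 0*9 = 0)
Q(m(s(-4))) - 15*(-3 + Y(-1)) = 0 - 15*(-3 + 1) = 0 - 15*(-2) = 0 + 30 = 30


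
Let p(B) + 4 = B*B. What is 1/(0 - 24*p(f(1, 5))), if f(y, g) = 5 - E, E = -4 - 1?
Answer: -1/2304 ≈ -0.00043403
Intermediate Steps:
E = -5
f(y, g) = 10 (f(y, g) = 5 - 1*(-5) = 5 + 5 = 10)
p(B) = -4 + B**2 (p(B) = -4 + B*B = -4 + B**2)
1/(0 - 24*p(f(1, 5))) = 1/(0 - 24*(-4 + 10**2)) = 1/(0 - 24*(-4 + 100)) = 1/(0 - 24*96) = 1/(0 - 2304) = 1/(-2304) = -1/2304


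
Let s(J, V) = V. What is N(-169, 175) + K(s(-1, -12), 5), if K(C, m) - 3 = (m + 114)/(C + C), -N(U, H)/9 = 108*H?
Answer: -4082447/24 ≈ -1.7010e+5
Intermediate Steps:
N(U, H) = -972*H
K(C, m) = 3 + (114 + m)/(2*C) (K(C, m) = 3 + (m + 114)/(C + C) = 3 + (114 + m)/((2*C)) = 3 + (114 + m)*(1/(2*C)) = 3 + (114 + m)/(2*C))
N(-169, 175) + K(s(-1, -12), 5) = -972*175 + (½)*(114 + 5 + 6*(-12))/(-12) = -170100 + (½)*(-1/12)*(114 + 5 - 72) = -170100 + (½)*(-1/12)*47 = -170100 - 47/24 = -4082447/24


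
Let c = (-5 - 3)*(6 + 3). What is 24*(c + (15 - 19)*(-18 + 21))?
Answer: -2016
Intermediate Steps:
c = -72 (c = -8*9 = -72)
24*(c + (15 - 19)*(-18 + 21)) = 24*(-72 + (15 - 19)*(-18 + 21)) = 24*(-72 - 4*3) = 24*(-72 - 12) = 24*(-84) = -2016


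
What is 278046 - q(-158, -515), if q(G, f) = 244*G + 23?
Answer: 316575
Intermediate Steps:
q(G, f) = 23 + 244*G
278046 - q(-158, -515) = 278046 - (23 + 244*(-158)) = 278046 - (23 - 38552) = 278046 - 1*(-38529) = 278046 + 38529 = 316575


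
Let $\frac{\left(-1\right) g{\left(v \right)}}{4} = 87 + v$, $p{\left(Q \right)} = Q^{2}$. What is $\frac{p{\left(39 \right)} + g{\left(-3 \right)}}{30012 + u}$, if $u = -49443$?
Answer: $- \frac{395}{6477} \approx -0.060985$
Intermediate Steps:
$g{\left(v \right)} = -348 - 4 v$ ($g{\left(v \right)} = - 4 \left(87 + v\right) = -348 - 4 v$)
$\frac{p{\left(39 \right)} + g{\left(-3 \right)}}{30012 + u} = \frac{39^{2} - 336}{30012 - 49443} = \frac{1521 + \left(-348 + 12\right)}{-19431} = \left(1521 - 336\right) \left(- \frac{1}{19431}\right) = 1185 \left(- \frac{1}{19431}\right) = - \frac{395}{6477}$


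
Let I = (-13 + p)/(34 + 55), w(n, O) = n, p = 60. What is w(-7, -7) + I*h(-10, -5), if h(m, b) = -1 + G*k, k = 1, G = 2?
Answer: -576/89 ≈ -6.4719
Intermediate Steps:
I = 47/89 (I = (-13 + 60)/(34 + 55) = 47/89 ≈ 0.52809)
h(m, b) = 1 (h(m, b) = -1 + 2*1 = -1 + 2 = 1)
w(-7, -7) + I*h(-10, -5) = -7 + (47/89)*1 = -7 + 47/89 = -576/89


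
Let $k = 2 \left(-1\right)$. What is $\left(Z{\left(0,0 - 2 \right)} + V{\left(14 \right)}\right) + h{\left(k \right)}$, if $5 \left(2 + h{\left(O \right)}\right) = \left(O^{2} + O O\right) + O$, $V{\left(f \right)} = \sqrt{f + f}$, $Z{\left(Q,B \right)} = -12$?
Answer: $- \frac{64}{5} + 2 \sqrt{7} \approx -7.5085$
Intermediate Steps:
$V{\left(f \right)} = \sqrt{2} \sqrt{f}$ ($V{\left(f \right)} = \sqrt{2 f} = \sqrt{2} \sqrt{f}$)
$k = -2$
$h{\left(O \right)} = -2 + \frac{O}{5} + \frac{2 O^{2}}{5}$ ($h{\left(O \right)} = -2 + \frac{\left(O^{2} + O O\right) + O}{5} = -2 + \frac{\left(O^{2} + O^{2}\right) + O}{5} = -2 + \frac{2 O^{2} + O}{5} = -2 + \frac{O + 2 O^{2}}{5} = -2 + \left(\frac{O}{5} + \frac{2 O^{2}}{5}\right) = -2 + \frac{O}{5} + \frac{2 O^{2}}{5}$)
$\left(Z{\left(0,0 - 2 \right)} + V{\left(14 \right)}\right) + h{\left(k \right)} = \left(-12 + \sqrt{2} \sqrt{14}\right) + \left(-2 + \frac{1}{5} \left(-2\right) + \frac{2 \left(-2\right)^{2}}{5}\right) = \left(-12 + 2 \sqrt{7}\right) - \frac{4}{5} = - \frac{64}{5} + 2 \sqrt{7}$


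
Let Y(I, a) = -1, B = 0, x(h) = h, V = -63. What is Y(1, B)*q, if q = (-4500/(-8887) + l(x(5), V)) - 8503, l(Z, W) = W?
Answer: 76121542/8887 ≈ 8565.5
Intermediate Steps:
q = -76121542/8887 (q = (-4500/(-8887) - 63) - 8503 = (-4500*(-1/8887) - 63) - 8503 = (4500/8887 - 63) - 8503 = -555381/8887 - 8503 = -76121542/8887 ≈ -8565.5)
Y(1, B)*q = -1*(-76121542/8887) = 76121542/8887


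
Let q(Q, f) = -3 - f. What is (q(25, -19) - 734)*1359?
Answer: -975762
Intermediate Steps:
(q(25, -19) - 734)*1359 = ((-3 - 1*(-19)) - 734)*1359 = ((-3 + 19) - 734)*1359 = (16 - 734)*1359 = -718*1359 = -975762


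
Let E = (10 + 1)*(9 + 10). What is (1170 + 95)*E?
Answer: 264385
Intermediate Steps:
E = 209 (E = 11*19 = 209)
(1170 + 95)*E = (1170 + 95)*209 = 1265*209 = 264385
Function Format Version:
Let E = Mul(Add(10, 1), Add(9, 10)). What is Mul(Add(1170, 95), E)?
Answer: 264385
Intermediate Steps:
E = 209 (E = Mul(11, 19) = 209)
Mul(Add(1170, 95), E) = Mul(Add(1170, 95), 209) = Mul(1265, 209) = 264385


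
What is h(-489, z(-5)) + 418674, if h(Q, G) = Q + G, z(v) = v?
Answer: 418180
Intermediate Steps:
h(Q, G) = G + Q
h(-489, z(-5)) + 418674 = (-5 - 489) + 418674 = -494 + 418674 = 418180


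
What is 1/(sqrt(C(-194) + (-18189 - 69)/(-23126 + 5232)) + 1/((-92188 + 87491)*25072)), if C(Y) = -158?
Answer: -1053627207248/19477799657418661307379 - 13868167505817856*I*sqrt(12566034659)/19477799657418661307379 ≈ -5.4094e-11 - 0.079814*I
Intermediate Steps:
1/(sqrt(C(-194) + (-18189 - 69)/(-23126 + 5232)) + 1/((-92188 + 87491)*25072)) = 1/(sqrt(-158 + (-18189 - 69)/(-23126 + 5232)) + 1/((-92188 + 87491)*25072)) = 1/(sqrt(-158 - 18258/(-17894)) + (1/25072)/(-4697)) = 1/(sqrt(-158 - 18258*(-1/17894)) - 1/4697*1/25072) = 1/(sqrt(-158 + 9129/8947) - 1/117763184) = 1/(sqrt(-1404497/8947) - 1/117763184) = 1/(I*sqrt(12566034659)/8947 - 1/117763184) = 1/(-1/117763184 + I*sqrt(12566034659)/8947)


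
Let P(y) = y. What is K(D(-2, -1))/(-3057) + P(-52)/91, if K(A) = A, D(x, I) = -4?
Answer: -12200/21399 ≈ -0.57012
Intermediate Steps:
K(D(-2, -1))/(-3057) + P(-52)/91 = -4/(-3057) - 52/91 = -4*(-1/3057) - 52*1/91 = 4/3057 - 4/7 = -12200/21399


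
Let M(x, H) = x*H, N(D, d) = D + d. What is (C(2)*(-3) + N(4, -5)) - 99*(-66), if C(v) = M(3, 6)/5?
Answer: 32611/5 ≈ 6522.2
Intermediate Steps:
M(x, H) = H*x
C(v) = 18/5 (C(v) = (6*3)/5 = 18*(⅕) = 18/5)
(C(2)*(-3) + N(4, -5)) - 99*(-66) = ((18/5)*(-3) + (4 - 5)) - 99*(-66) = (-54/5 - 1) + 6534 = -59/5 + 6534 = 32611/5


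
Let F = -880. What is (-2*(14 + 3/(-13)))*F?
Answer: 315040/13 ≈ 24234.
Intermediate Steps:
(-2*(14 + 3/(-13)))*F = -2*(14 + 3/(-13))*(-880) = -2*(14 + 3*(-1/13))*(-880) = -2*(14 - 3/13)*(-880) = -2*179/13*(-880) = -358/13*(-880) = 315040/13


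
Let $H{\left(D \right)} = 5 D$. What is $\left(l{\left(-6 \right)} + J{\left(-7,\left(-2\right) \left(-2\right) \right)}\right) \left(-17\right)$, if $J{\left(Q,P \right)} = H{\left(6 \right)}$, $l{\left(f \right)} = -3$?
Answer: $-459$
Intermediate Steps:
$J{\left(Q,P \right)} = 30$ ($J{\left(Q,P \right)} = 5 \cdot 6 = 30$)
$\left(l{\left(-6 \right)} + J{\left(-7,\left(-2\right) \left(-2\right) \right)}\right) \left(-17\right) = \left(-3 + 30\right) \left(-17\right) = 27 \left(-17\right) = -459$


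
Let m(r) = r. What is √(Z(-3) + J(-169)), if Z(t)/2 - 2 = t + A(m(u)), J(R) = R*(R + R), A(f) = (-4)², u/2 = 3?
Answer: 8*√893 ≈ 239.06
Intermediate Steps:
u = 6 (u = 2*3 = 6)
A(f) = 16
J(R) = 2*R² (J(R) = R*(2*R) = 2*R²)
Z(t) = 36 + 2*t (Z(t) = 4 + 2*(t + 16) = 4 + 2*(16 + t) = 4 + (32 + 2*t) = 36 + 2*t)
√(Z(-3) + J(-169)) = √((36 + 2*(-3)) + 2*(-169)²) = √((36 - 6) + 2*28561) = √(30 + 57122) = √57152 = 8*√893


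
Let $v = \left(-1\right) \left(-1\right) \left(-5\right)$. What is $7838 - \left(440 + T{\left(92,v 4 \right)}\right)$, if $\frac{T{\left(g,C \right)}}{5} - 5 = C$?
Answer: $7473$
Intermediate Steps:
$v = -5$ ($v = 1 \left(-5\right) = -5$)
$T{\left(g,C \right)} = 25 + 5 C$
$7838 - \left(440 + T{\left(92,v 4 \right)}\right) = 7838 - \left(440 + \left(25 + 5 \left(\left(-5\right) 4\right)\right)\right) = 7838 - \left(440 + \left(25 + 5 \left(-20\right)\right)\right) = 7838 - \left(440 + \left(25 - 100\right)\right) = 7838 - \left(440 - 75\right) = 7838 - 365 = 7473$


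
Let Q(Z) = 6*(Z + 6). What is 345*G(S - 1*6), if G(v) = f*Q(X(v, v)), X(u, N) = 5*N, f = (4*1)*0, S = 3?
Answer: 0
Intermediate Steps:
f = 0 (f = 4*0 = 0)
Q(Z) = 36 + 6*Z (Q(Z) = 6*(6 + Z) = 36 + 6*Z)
G(v) = 0 (G(v) = 0*(36 + 6*(5*v)) = 0*(36 + 30*v) = 0)
345*G(S - 1*6) = 345*0 = 0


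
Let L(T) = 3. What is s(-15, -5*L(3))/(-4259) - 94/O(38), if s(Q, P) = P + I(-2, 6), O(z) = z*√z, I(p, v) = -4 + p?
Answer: 21/4259 - 47*√38/722 ≈ -0.39635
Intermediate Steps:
O(z) = z^(3/2)
s(Q, P) = -6 + P (s(Q, P) = P + (-4 - 2) = P - 6 = -6 + P)
s(-15, -5*L(3))/(-4259) - 94/O(38) = (-6 - 5*3)/(-4259) - 94*√38/1444 = (-6 - 15)*(-1/4259) - 94*√38/1444 = -21*(-1/4259) - 47*√38/722 = 21/4259 - 47*√38/722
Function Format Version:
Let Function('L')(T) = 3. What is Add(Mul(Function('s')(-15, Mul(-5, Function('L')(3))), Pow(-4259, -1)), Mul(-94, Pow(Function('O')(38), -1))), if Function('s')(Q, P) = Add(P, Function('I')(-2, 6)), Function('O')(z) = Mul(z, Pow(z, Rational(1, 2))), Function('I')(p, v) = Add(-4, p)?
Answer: Add(Rational(21, 4259), Mul(Rational(-47, 722), Pow(38, Rational(1, 2)))) ≈ -0.39635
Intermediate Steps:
Function('O')(z) = Pow(z, Rational(3, 2))
Function('s')(Q, P) = Add(-6, P) (Function('s')(Q, P) = Add(P, Add(-4, -2)) = Add(P, -6) = Add(-6, P))
Add(Mul(Function('s')(-15, Mul(-5, Function('L')(3))), Pow(-4259, -1)), Mul(-94, Pow(Function('O')(38), -1))) = Add(Mul(Add(-6, Mul(-5, 3)), Pow(-4259, -1)), Mul(-94, Pow(Pow(38, Rational(3, 2)), -1))) = Add(Mul(Add(-6, -15), Rational(-1, 4259)), Mul(-94, Pow(Mul(38, Pow(38, Rational(1, 2))), -1))) = Add(Mul(-21, Rational(-1, 4259)), Mul(-94, Mul(Rational(1, 1444), Pow(38, Rational(1, 2))))) = Add(Rational(21, 4259), Mul(Rational(-47, 722), Pow(38, Rational(1, 2))))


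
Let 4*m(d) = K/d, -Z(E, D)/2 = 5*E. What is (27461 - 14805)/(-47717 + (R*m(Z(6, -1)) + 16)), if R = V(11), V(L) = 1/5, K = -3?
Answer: -5062400/19080399 ≈ -0.26532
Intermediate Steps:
Z(E, D) = -10*E
m(d) = -3/(4*d) (m(d) = (-3/d)/4 = -3/(4*d))
V(L) = ⅕
R = ⅕ ≈ 0.20000
(27461 - 14805)/(-47717 + (R*m(Z(6, -1)) + 16)) = (27461 - 14805)/(-47717 + ((-3/(4*((-10*6))))/5 + 16)) = 12656/(-47717 + ((-¾/(-60))/5 + 16)) = 12656/(-47717 + ((-¾*(-1/60))/5 + 16)) = 12656/(-47717 + ((⅕)*(1/80) + 16)) = 12656/(-47717 + (1/400 + 16)) = 12656/(-47717 + 6401/400) = 12656/(-19080399/400) = 12656*(-400/19080399) = -5062400/19080399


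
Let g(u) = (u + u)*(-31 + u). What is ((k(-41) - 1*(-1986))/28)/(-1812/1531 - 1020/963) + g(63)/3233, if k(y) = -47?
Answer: -422338367415/14253546944 ≈ -29.630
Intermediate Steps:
g(u) = 2*u*(-31 + u) (g(u) = (2*u)*(-31 + u) = 2*u*(-31 + u))
((k(-41) - 1*(-1986))/28)/(-1812/1531 - 1020/963) + g(63)/3233 = ((-47 - 1*(-1986))/28)/(-1812/1531 - 1020/963) + (2*63*(-31 + 63))/3233 = ((-47 + 1986)*(1/28))/(-1812*1/1531 - 1020*1/963) + (2*63*32)*(1/3233) = (1939*(1/28))/(-1812/1531 - 340/321) + 4032*(1/3233) = 277/(4*(-1102192/491451)) + 4032/3233 = (277/4)*(-491451/1102192) + 4032/3233 = -136131927/4408768 + 4032/3233 = -422338367415/14253546944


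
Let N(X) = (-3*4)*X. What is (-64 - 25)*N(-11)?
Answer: -11748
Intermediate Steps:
N(X) = -12*X
(-64 - 25)*N(-11) = (-64 - 25)*(-12*(-11)) = -89*132 = -11748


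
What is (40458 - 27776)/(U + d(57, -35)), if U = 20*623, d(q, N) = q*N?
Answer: 12682/10465 ≈ 1.2118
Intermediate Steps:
d(q, N) = N*q
U = 12460
(40458 - 27776)/(U + d(57, -35)) = (40458 - 27776)/(12460 - 35*57) = 12682/(12460 - 1995) = 12682/10465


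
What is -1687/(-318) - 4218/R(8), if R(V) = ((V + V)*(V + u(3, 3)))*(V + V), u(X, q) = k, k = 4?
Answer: 320095/81408 ≈ 3.9320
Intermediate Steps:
u(X, q) = 4
R(V) = 4*V²*(4 + V) (R(V) = ((V + V)*(V + 4))*(V + V) = ((2*V)*(4 + V))*(2*V) = (2*V*(4 + V))*(2*V) = 4*V²*(4 + V))
-1687/(-318) - 4218/R(8) = -1687/(-318) - 4218*1/(256*(4 + 8)) = -1687*(-1/318) - 4218/(4*64*12) = 1687/318 - 4218/3072 = 1687/318 - 4218*1/3072 = 1687/318 - 703/512 = 320095/81408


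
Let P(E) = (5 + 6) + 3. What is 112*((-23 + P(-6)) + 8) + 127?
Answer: 15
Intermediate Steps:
P(E) = 14 (P(E) = 11 + 3 = 14)
112*((-23 + P(-6)) + 8) + 127 = 112*((-23 + 14) + 8) + 127 = 112*(-9 + 8) + 127 = 112*(-1) + 127 = -112 + 127 = 15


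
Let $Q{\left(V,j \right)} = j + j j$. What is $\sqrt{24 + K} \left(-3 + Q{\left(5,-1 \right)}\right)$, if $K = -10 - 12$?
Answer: $- 3 \sqrt{2} \approx -4.2426$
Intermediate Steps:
$K = -22$ ($K = -10 - 12 = -22$)
$Q{\left(V,j \right)} = j + j^{2}$
$\sqrt{24 + K} \left(-3 + Q{\left(5,-1 \right)}\right) = \sqrt{24 - 22} \left(-3 - \left(1 - 1\right)\right) = \sqrt{2} \left(-3 - 0\right) = \sqrt{2} \left(-3 + 0\right) = \sqrt{2} \left(-3\right) = - 3 \sqrt{2}$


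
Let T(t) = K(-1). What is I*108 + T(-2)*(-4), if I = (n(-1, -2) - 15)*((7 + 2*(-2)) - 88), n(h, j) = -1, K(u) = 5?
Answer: 146860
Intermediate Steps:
T(t) = 5
I = 1360 (I = (-1 - 15)*((7 + 2*(-2)) - 88) = -16*((7 - 4) - 88) = -16*(3 - 88) = -16*(-85) = 1360)
I*108 + T(-2)*(-4) = 1360*108 + 5*(-4) = 146880 - 20 = 146860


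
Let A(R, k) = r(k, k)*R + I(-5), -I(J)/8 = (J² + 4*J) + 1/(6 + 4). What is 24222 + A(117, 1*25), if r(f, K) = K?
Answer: 135531/5 ≈ 27106.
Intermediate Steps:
I(J) = -⅘ - 32*J - 8*J² (I(J) = -8*((J² + 4*J) + 1/(6 + 4)) = -8*((J² + 4*J) + 1/10) = -8*((J² + 4*J) + ⅒) = -8*(⅒ + J² + 4*J) = -⅘ - 32*J - 8*J²)
A(R, k) = -204/5 + R*k (A(R, k) = k*R + (-⅘ - 32*(-5) - 8*(-5)²) = R*k + (-⅘ + 160 - 8*25) = R*k + (-⅘ + 160 - 200) = R*k - 204/5 = -204/5 + R*k)
24222 + A(117, 1*25) = 24222 + (-204/5 + 117*(1*25)) = 24222 + (-204/5 + 117*25) = 24222 + (-204/5 + 2925) = 24222 + 14421/5 = 135531/5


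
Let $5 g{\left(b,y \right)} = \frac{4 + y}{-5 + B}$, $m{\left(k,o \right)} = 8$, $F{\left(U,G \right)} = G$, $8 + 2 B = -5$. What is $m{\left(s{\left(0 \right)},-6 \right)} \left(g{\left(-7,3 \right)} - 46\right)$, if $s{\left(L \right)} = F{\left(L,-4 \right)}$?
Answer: $- \frac{42432}{115} \approx -368.97$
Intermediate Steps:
$B = - \frac{13}{2}$ ($B = -4 + \frac{1}{2} \left(-5\right) = -4 - \frac{5}{2} = - \frac{13}{2} \approx -6.5$)
$s{\left(L \right)} = -4$
$g{\left(b,y \right)} = - \frac{8}{115} - \frac{2 y}{115}$ ($g{\left(b,y \right)} = \frac{\left(4 + y\right) \frac{1}{-5 - \frac{13}{2}}}{5} = \frac{\left(4 + y\right) \frac{1}{- \frac{23}{2}}}{5} = \frac{\left(4 + y\right) \left(- \frac{2}{23}\right)}{5} = \frac{- \frac{8}{23} - \frac{2 y}{23}}{5} = - \frac{8}{115} - \frac{2 y}{115}$)
$m{\left(s{\left(0 \right)},-6 \right)} \left(g{\left(-7,3 \right)} - 46\right) = 8 \left(\left(- \frac{8}{115} - \frac{6}{115}\right) - 46\right) = 8 \left(- \frac{14}{115} - 46\right) = 8 \left(- \frac{5304}{115}\right) = - \frac{42432}{115}$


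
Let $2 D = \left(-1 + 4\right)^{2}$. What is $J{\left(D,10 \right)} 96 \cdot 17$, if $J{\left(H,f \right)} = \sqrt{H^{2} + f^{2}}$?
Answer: $816 \sqrt{481} \approx 17896.0$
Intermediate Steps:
$D = \frac{9}{2}$ ($D = \frac{\left(-1 + 4\right)^{2}}{2} = \frac{3^{2}}{2} = \frac{1}{2} \cdot 9 = \frac{9}{2} \approx 4.5$)
$J{\left(D,10 \right)} 96 \cdot 17 = \sqrt{\left(\frac{9}{2}\right)^{2} + 10^{2}} \cdot 96 \cdot 17 = \sqrt{\frac{81}{4} + 100} \cdot 96 \cdot 17 = \sqrt{\frac{481}{4}} \cdot 96 \cdot 17 = \frac{\sqrt{481}}{2} \cdot 96 \cdot 17 = 48 \sqrt{481} \cdot 17 = 816 \sqrt{481}$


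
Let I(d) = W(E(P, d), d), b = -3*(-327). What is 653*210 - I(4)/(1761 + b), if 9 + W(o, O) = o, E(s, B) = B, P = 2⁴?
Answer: 376010465/2742 ≈ 1.3713e+5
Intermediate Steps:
P = 16
W(o, O) = -9 + o
b = 981
I(d) = -9 + d
653*210 - I(4)/(1761 + b) = 653*210 - (-9 + 4)/(1761 + 981) = 137130 - (-5)/2742 = 137130 - 1*(-5/2742) = 137130 + 5/2742 = 376010465/2742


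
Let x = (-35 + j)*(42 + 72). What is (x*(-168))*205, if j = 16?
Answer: 74597040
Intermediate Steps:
x = -2166 (x = (-35 + 16)*(42 + 72) = -19*114 = -2166)
(x*(-168))*205 = -2166*(-168)*205 = 363888*205 = 74597040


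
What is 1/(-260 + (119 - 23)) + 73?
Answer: 11971/164 ≈ 72.994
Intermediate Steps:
1/(-260 + (119 - 23)) + 73 = 1/(-260 + 96) + 73 = 1/(-164) + 73 = -1/164 + 73 = 11971/164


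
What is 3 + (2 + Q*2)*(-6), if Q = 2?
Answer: -33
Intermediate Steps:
3 + (2 + Q*2)*(-6) = 3 + (2 + 2*2)*(-6) = 3 + (2 + 4)*(-6) = 3 + 6*(-6) = 3 - 36 = -33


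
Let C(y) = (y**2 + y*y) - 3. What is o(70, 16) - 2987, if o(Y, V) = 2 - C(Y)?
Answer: -12782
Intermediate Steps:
C(y) = -3 + 2*y**2 (C(y) = (y**2 + y**2) - 3 = 2*y**2 - 3 = -3 + 2*y**2)
o(Y, V) = 5 - 2*Y**2 (o(Y, V) = 2 - (-3 + 2*Y**2) = 2 + (3 - 2*Y**2) = 5 - 2*Y**2)
o(70, 16) - 2987 = (5 - 2*70**2) - 2987 = (5 - 2*4900) - 2987 = (5 - 9800) - 2987 = -9795 - 2987 = -12782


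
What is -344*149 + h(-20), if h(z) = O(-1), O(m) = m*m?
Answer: -51255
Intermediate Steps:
O(m) = m²
h(z) = 1 (h(z) = (-1)² = 1)
-344*149 + h(-20) = -344*149 + 1 = -51256 + 1 = -51255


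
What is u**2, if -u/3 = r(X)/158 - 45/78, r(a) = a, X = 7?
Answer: 2692881/1054729 ≈ 2.5532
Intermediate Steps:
u = 1641/1027 (u = -3*(7/158 - 45/78) = -3*(7*(1/158) - 45*1/78) = -3*(7/158 - 15/26) = -3*(-547/1027) = 1641/1027 ≈ 1.5979)
u**2 = (1641/1027)**2 = 2692881/1054729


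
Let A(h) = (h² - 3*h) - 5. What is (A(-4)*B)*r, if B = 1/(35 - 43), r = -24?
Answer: 69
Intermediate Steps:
B = -⅛ (B = 1/(-8) = -⅛ ≈ -0.12500)
A(h) = -5 + h² - 3*h
(A(-4)*B)*r = ((-5 + (-4)² - 3*(-4))*(-⅛))*(-24) = ((-5 + 16 + 12)*(-⅛))*(-24) = (23*(-⅛))*(-24) = -23/8*(-24) = 69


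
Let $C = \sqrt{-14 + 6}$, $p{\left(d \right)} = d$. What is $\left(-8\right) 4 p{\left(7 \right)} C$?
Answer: $- 448 i \sqrt{2} \approx - 633.57 i$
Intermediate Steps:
$C = 2 i \sqrt{2}$ ($C = \sqrt{-8} = 2 i \sqrt{2} \approx 2.8284 i$)
$\left(-8\right) 4 p{\left(7 \right)} C = \left(-8\right) 4 \cdot 7 \cdot 2 i \sqrt{2} = \left(-32\right) 7 \cdot 2 i \sqrt{2} = - 224 \cdot 2 i \sqrt{2} = - 448 i \sqrt{2}$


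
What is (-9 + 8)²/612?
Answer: 1/612 ≈ 0.0016340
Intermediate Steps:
(-9 + 8)²/612 = (-1)²*(1/612) = 1*(1/612) = 1/612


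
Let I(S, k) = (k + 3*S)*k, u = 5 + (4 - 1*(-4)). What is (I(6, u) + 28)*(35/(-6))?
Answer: -15085/6 ≈ -2514.2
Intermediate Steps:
u = 13 (u = 5 + (4 + 4) = 5 + 8 = 13)
I(S, k) = k*(k + 3*S)
(I(6, u) + 28)*(35/(-6)) = (13*(13 + 3*6) + 28)*(35/(-6)) = (13*(13 + 18) + 28)*(35*(-⅙)) = (13*31 + 28)*(-35/6) = (403 + 28)*(-35/6) = 431*(-35/6) = -15085/6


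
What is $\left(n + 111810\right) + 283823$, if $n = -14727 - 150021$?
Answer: $230885$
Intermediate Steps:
$n = -164748$ ($n = -14727 - 150021 = -164748$)
$\left(n + 111810\right) + 283823 = \left(-164748 + 111810\right) + 283823 = -52938 + 283823 = 230885$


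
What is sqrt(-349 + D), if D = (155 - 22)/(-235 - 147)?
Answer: I*sqrt(50978282)/382 ≈ 18.691*I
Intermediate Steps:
D = -133/382 (D = 133/(-382) = 133*(-1/382) = -133/382 ≈ -0.34817)
sqrt(-349 + D) = sqrt(-349 - 133/382) = sqrt(-133451/382) = I*sqrt(50978282)/382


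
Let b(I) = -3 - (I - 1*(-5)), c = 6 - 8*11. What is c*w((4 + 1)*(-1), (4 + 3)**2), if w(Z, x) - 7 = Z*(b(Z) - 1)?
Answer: -2214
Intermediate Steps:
c = -82 (c = 6 - 88 = -82)
b(I) = -8 - I (b(I) = -3 - (I + 5) = -3 - (5 + I) = -3 + (-5 - I) = -8 - I)
w(Z, x) = 7 + Z*(-9 - Z) (w(Z, x) = 7 + Z*((-8 - Z) - 1) = 7 + Z*(-9 - Z))
c*w((4 + 1)*(-1), (4 + 3)**2) = -82*(7 - (4 + 1)*(-1) - (4 + 1)*(-1)*(8 + (4 + 1)*(-1))) = -82*(7 - 5*(-1) - 5*(-1)*(8 + 5*(-1))) = -82*(7 - 1*(-5) - 1*(-5)*(8 - 5)) = -82*(7 + 5 - 1*(-5)*3) = -82*(7 + 5 + 15) = -82*27 = -2214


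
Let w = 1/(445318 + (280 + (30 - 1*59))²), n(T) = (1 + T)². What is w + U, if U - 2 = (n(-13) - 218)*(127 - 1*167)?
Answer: 1505640879/508319 ≈ 2962.0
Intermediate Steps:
U = 2962 (U = 2 + ((1 - 13)² - 218)*(127 - 1*167) = 2 + ((-12)² - 218)*(127 - 167) = 2 + (144 - 218)*(-40) = 2 - 74*(-40) = 2 + 2960 = 2962)
w = 1/508319 (w = 1/(445318 + (280 + (30 - 59))²) = 1/(445318 + (280 - 29)²) = 1/(445318 + 251²) = 1/(445318 + 63001) = 1/508319 ≈ 1.9673e-6)
w + U = 1/508319 + 2962 = 1505640879/508319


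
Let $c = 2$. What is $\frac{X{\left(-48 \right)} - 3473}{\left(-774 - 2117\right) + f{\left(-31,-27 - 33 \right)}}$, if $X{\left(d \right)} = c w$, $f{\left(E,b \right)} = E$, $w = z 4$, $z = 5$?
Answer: $\frac{3433}{2922} \approx 1.1749$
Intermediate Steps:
$w = 20$ ($w = 5 \cdot 4 = 20$)
$X{\left(d \right)} = 40$ ($X{\left(d \right)} = 2 \cdot 20 = 40$)
$\frac{X{\left(-48 \right)} - 3473}{\left(-774 - 2117\right) + f{\left(-31,-27 - 33 \right)}} = \frac{40 - 3473}{\left(-774 - 2117\right) - 31} = - \frac{3433}{-2891 - 31} = - \frac{3433}{-2922} = \left(-3433\right) \left(- \frac{1}{2922}\right) = \frac{3433}{2922}$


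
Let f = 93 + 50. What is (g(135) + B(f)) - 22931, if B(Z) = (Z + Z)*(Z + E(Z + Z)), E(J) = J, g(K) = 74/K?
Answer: 13468079/135 ≈ 99764.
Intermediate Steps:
f = 143
B(Z) = 6*Z² (B(Z) = (Z + Z)*(Z + (Z + Z)) = (2*Z)*(Z + 2*Z) = (2*Z)*(3*Z) = 6*Z²)
(g(135) + B(f)) - 22931 = (74/135 + 6*143²) - 22931 = (74*(1/135) + 6*20449) - 22931 = (74/135 + 122694) - 22931 = 16563764/135 - 22931 = 13468079/135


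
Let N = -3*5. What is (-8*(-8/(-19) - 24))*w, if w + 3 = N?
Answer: -64512/19 ≈ -3395.4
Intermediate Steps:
N = -15
w = -18 (w = -3 - 15 = -18)
(-8*(-8/(-19) - 24))*w = -8*(-8/(-19) - 24)*(-18) = -8*(-8*(-1/19) - 24)*(-18) = -8*(8/19 - 24)*(-18) = -8*(-448/19)*(-18) = (3584/19)*(-18) = -64512/19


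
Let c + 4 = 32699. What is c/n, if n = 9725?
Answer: 6539/1945 ≈ 3.3620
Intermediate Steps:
c = 32695 (c = -4 + 32699 = 32695)
c/n = 32695/9725 = 32695*(1/9725) = 6539/1945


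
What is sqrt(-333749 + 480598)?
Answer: sqrt(146849) ≈ 383.21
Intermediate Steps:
sqrt(-333749 + 480598) = sqrt(146849)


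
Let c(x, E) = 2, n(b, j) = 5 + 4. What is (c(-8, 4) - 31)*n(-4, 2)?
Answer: -261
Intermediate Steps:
n(b, j) = 9
(c(-8, 4) - 31)*n(-4, 2) = (2 - 31)*9 = -29*9 = -261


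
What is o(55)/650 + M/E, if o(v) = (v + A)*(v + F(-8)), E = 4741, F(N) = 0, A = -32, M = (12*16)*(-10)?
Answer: 949873/616330 ≈ 1.5412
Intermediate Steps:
M = -1920 (M = 192*(-10) = -1920)
o(v) = v*(-32 + v) (o(v) = (v - 32)*(v + 0) = (-32 + v)*v = v*(-32 + v))
o(55)/650 + M/E = (55*(-32 + 55))/650 - 1920/4741 = (55*23)*(1/650) - 1920*1/4741 = 1265*(1/650) - 1920/4741 = 253/130 - 1920/4741 = 949873/616330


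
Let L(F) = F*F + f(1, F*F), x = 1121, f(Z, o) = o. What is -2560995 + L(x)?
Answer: -47713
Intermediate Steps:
L(F) = 2*F² (L(F) = F*F + F*F = F² + F² = 2*F²)
-2560995 + L(x) = -2560995 + 2*1121² = -2560995 + 2*1256641 = -2560995 + 2513282 = -47713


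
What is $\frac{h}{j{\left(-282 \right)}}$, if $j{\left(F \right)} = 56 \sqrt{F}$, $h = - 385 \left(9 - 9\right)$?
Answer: $0$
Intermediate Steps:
$h = 0$ ($h = - 385 \left(9 - 9\right) = \left(-385\right) 0 = 0$)
$\frac{h}{j{\left(-282 \right)}} = \frac{0}{56 \sqrt{-282}} = \frac{0}{56 i \sqrt{282}} = 0 \left(- \frac{i \sqrt{282}}{15792}\right) = 0$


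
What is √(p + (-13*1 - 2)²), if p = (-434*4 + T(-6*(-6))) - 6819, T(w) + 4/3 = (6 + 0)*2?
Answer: I*√74874/3 ≈ 91.21*I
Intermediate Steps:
T(w) = 32/3 (T(w) = -4/3 + (6 + 0)*2 = -4/3 + 6*2 = -4/3 + 12 = 32/3)
p = -25633/3 (p = (-434*4 + 32/3) - 6819 = (-31*56 + 32/3) - 6819 = (-1736 + 32/3) - 6819 = -5176/3 - 6819 = -25633/3 ≈ -8544.3)
√(p + (-13*1 - 2)²) = √(-25633/3 + (-13*1 - 2)²) = √(-25633/3 + (-13 - 2)²) = √(-25633/3 + (-15)²) = √(-25633/3 + 225) = √(-24958/3) = I*√74874/3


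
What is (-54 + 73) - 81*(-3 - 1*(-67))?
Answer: -5165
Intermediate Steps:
(-54 + 73) - 81*(-3 - 1*(-67)) = 19 - 81*(-3 + 67) = 19 - 81*64 = 19 - 5184 = -5165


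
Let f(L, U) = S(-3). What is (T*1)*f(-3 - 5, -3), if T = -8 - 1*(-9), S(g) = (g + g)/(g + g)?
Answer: 1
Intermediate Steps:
S(g) = 1 (S(g) = (2*g)/((2*g)) = (2*g)*(1/(2*g)) = 1)
f(L, U) = 1
T = 1 (T = -8 + 9 = 1)
(T*1)*f(-3 - 5, -3) = (1*1)*1 = 1*1 = 1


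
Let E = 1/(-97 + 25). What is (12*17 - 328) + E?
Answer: -8929/72 ≈ -124.01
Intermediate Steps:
E = -1/72 (E = 1/(-72) = -1/72 ≈ -0.013889)
(12*17 - 328) + E = (12*17 - 328) - 1/72 = (204 - 328) - 1/72 = -124 - 1/72 = -8929/72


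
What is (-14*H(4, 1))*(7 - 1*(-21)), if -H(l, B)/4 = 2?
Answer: 3136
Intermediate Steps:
H(l, B) = -8 (H(l, B) = -4*2 = -8)
(-14*H(4, 1))*(7 - 1*(-21)) = (-14*(-8))*(7 - 1*(-21)) = 112*(7 + 21) = 112*28 = 3136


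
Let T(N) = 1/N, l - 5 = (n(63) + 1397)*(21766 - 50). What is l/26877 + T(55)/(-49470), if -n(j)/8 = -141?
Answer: 172078557719/84346350 ≈ 2040.1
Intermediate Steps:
n(j) = 1128 (n(j) = -8*(-141) = 1128)
l = 54832905 (l = 5 + (1128 + 1397)*(21766 - 50) = 5 + 2525*21716 = 5 + 54832900 = 54832905)
T(N) = 1/N
l/26877 + T(55)/(-49470) = 54832905/26877 + 1/(55*(-49470)) = 54832905*(1/26877) + (1/55)*(-1/49470) = 1075155/527 - 1/2720850 = 172078557719/84346350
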